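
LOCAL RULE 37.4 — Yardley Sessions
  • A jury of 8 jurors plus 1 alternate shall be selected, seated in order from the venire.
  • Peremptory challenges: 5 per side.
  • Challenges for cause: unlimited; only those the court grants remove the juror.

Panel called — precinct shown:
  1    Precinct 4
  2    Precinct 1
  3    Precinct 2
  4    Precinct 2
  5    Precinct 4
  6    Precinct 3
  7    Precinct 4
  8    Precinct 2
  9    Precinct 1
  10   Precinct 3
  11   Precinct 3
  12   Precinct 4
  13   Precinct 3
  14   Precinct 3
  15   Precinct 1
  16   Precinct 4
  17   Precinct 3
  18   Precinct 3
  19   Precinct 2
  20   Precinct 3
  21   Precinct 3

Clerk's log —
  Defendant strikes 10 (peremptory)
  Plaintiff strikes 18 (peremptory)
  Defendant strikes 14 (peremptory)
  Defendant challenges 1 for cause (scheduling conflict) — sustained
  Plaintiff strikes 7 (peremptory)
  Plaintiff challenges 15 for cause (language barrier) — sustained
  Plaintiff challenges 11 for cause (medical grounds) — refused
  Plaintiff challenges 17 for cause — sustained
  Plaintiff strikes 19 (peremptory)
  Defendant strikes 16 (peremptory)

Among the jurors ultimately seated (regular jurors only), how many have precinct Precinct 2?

3

Removed: #1, #7, #10, #14, #15, #16, #17, #18, #19.
Seated jurors 1–8: #2, #3, #4, #5, #6, #8, #9, #11 (alternates #12 not counted).
Of those, in Precinct 2: #3, #4, #8 → 3.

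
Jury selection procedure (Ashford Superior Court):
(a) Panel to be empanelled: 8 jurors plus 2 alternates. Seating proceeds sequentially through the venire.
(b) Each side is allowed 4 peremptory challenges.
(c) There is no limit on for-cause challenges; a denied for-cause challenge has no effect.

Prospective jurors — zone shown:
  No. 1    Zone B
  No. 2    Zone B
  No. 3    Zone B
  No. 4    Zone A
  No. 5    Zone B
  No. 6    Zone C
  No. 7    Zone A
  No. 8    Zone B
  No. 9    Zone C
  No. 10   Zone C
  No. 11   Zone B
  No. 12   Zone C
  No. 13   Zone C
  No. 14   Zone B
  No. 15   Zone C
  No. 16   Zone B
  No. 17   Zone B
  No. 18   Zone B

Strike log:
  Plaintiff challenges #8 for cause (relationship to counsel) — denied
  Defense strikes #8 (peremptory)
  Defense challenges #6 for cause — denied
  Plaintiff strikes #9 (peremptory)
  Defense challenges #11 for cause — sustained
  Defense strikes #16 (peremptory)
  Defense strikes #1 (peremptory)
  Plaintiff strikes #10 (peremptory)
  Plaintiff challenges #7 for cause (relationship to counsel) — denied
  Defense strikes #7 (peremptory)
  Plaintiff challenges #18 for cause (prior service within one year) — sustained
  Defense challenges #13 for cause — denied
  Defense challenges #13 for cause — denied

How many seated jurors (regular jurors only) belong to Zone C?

3

Removed: #1, #7, #8, #9, #10, #11, #16, #18.
Seated jurors 1–8: #2, #3, #4, #5, #6, #12, #13, #14 (alternates #15, #17 not counted).
Of those, in Zone C: #6, #12, #13 → 3.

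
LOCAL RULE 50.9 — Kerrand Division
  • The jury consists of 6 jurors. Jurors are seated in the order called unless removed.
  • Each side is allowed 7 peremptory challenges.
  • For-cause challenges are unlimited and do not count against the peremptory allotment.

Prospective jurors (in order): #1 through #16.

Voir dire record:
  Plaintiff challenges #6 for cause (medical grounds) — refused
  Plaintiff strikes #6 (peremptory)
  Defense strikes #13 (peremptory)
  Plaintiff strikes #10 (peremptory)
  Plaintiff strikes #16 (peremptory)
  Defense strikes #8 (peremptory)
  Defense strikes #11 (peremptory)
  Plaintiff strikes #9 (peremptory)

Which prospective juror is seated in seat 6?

Removed: #6, #8, #9, #10, #11, #13, #16.
Filling seats in venire order through position 6: #1, #2, #3, #4, #5, #7.
So seat 6 is #7.

7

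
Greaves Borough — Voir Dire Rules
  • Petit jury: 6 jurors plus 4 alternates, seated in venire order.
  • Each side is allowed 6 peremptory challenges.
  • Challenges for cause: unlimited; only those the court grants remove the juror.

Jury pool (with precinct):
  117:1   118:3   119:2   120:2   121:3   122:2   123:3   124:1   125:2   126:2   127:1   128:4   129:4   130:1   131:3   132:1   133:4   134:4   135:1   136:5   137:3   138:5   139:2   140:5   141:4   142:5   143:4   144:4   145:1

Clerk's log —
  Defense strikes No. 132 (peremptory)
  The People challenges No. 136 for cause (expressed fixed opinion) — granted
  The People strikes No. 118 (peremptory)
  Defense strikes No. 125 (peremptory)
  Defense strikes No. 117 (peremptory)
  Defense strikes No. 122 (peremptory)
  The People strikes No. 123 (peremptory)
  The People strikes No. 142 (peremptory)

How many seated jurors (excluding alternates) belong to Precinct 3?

Removed: #117, #118, #122, #123, #125, #132, #136, #142.
Seated jurors 1–6: #119, #120, #121, #124, #126, #127 (alternates #128, #129, #130, #131 not counted).
Of those, in Precinct 3: #121 → 1.

1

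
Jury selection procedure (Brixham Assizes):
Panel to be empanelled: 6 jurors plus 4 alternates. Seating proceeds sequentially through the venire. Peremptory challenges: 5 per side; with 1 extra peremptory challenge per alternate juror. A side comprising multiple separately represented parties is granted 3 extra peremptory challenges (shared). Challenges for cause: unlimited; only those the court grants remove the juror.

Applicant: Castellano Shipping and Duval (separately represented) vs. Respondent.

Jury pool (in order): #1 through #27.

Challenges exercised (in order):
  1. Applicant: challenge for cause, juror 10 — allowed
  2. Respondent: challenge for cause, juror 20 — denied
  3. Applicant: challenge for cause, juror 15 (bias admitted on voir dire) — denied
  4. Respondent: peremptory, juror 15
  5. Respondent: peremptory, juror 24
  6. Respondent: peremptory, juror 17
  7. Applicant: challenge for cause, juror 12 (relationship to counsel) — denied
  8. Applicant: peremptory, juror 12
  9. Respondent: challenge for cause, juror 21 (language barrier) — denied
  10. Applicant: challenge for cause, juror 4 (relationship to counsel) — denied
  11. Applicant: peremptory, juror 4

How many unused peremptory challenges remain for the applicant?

10

Applicant allotment: 5 base + 1 × 4 alternates + 3 multi-party = 12.
Applicant peremptories used: #12, #4 — 2 (for-cause on #10, #15, #12, #4 don't count).
Remaining: 12 − 2 = 10.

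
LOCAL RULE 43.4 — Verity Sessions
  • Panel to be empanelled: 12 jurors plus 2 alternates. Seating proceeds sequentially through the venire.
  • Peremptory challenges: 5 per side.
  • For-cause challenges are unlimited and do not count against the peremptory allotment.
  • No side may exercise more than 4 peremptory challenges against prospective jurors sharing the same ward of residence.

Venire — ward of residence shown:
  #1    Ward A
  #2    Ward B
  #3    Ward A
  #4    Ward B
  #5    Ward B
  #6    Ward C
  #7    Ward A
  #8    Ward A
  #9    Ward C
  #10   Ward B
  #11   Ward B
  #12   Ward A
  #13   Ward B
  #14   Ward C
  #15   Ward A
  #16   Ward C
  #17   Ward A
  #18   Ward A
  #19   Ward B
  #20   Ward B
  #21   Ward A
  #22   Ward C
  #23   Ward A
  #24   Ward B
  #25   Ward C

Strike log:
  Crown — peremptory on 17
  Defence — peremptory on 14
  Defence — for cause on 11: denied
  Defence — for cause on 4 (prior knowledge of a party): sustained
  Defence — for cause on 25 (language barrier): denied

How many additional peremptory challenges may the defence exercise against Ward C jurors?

3

Defence peremptories so far: #14 — 1 of 5 used, 4 left overall.
Against Ward C: #14 — 1 used; per-ward cap 4 leaves 3.
Binding limit: min(4, 3) = 3.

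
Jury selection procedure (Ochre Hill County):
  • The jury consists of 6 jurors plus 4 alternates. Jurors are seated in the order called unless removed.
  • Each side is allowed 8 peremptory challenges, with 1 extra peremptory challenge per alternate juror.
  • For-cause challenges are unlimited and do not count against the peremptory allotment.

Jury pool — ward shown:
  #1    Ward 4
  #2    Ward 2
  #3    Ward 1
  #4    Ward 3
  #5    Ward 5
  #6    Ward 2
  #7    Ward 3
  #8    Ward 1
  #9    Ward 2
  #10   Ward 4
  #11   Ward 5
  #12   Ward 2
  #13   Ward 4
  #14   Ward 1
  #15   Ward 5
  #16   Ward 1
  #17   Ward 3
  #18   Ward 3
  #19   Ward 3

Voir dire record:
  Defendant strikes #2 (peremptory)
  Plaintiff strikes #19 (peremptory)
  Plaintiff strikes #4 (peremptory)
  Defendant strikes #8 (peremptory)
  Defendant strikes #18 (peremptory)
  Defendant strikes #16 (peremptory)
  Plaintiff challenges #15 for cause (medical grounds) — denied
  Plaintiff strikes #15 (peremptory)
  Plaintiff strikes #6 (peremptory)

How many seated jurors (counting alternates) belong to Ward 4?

Removed: #2, #4, #6, #8, #15, #16, #18, #19.
Seated (10 incl. alternates): #1, #3, #5, #7, #9, #10, #11, #12, #13, #14.
Of those, in Ward 4: #1, #10, #13 → 3.

3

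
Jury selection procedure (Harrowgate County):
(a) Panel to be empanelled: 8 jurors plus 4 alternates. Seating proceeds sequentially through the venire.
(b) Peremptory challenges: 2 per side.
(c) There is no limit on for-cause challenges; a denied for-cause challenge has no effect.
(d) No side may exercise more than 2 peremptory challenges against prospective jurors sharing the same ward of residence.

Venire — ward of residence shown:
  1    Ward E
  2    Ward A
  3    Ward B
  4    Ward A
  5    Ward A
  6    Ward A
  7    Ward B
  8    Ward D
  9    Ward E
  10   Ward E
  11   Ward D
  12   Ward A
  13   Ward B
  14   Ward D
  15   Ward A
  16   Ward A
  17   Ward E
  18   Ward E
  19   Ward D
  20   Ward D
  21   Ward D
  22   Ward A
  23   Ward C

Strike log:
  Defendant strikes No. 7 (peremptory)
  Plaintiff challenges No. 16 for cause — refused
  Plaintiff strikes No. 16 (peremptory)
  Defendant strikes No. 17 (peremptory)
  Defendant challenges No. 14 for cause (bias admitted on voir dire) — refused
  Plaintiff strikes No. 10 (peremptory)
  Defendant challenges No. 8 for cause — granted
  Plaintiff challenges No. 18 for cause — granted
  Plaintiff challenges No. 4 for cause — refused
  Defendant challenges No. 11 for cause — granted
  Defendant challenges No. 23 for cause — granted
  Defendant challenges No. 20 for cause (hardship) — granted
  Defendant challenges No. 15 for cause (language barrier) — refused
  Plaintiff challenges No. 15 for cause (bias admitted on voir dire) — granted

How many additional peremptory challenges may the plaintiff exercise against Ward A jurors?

0

Plaintiff peremptories so far: #16, #10 — 2 of 2 used, 0 left overall.
Against Ward A: #16 — 1 used; per-ward cap 2 leaves 1.
Binding limit: min(0, 1) = 0.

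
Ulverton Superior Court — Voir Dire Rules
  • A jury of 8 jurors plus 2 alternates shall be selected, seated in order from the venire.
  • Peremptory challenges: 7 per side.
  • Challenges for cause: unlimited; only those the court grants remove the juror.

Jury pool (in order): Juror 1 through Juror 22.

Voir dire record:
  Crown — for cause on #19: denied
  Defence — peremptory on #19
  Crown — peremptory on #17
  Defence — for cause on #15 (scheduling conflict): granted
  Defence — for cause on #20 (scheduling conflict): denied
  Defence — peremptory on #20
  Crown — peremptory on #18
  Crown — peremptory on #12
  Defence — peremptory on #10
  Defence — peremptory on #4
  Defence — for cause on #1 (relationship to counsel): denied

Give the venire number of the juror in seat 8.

9

Removed: #4, #10, #12, #15, #17, #18, #19, #20. (#1 stays — for-cause denied.)
Seating in order: seats 1–8 → #1, #2, #3, #5, #6, #7, #8, #9; alternates → #11, #13.
So seat 8 is #9.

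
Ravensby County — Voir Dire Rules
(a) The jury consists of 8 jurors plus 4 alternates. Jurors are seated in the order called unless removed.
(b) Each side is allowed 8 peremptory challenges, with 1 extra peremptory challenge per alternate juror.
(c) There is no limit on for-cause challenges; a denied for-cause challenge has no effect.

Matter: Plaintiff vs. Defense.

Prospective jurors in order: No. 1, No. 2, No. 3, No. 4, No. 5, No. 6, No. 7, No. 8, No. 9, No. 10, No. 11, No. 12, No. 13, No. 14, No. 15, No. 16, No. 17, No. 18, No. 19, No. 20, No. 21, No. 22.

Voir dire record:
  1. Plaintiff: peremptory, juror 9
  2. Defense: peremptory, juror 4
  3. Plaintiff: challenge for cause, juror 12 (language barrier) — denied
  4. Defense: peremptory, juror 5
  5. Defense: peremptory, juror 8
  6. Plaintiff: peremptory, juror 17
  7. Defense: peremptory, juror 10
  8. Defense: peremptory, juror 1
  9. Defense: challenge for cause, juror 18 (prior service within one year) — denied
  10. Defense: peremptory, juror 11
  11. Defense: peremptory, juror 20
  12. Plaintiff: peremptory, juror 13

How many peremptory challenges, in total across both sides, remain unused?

Plaintiff allotment: 8 base + 1 × 4 alternates = 12. Defense allotment: 8 base + 1 × 4 alternates = 12.
Plaintiff peremptories used: #9, #17, #13 — 3 (the for-cause on #12 doesn't count).
Defense peremptories used: #4, #5, #8, #10, #1, #11, #20 — 7 (the for-cause on #18 doesn't count).
Remaining: (12 − 3) + (12 − 7) = 14.

14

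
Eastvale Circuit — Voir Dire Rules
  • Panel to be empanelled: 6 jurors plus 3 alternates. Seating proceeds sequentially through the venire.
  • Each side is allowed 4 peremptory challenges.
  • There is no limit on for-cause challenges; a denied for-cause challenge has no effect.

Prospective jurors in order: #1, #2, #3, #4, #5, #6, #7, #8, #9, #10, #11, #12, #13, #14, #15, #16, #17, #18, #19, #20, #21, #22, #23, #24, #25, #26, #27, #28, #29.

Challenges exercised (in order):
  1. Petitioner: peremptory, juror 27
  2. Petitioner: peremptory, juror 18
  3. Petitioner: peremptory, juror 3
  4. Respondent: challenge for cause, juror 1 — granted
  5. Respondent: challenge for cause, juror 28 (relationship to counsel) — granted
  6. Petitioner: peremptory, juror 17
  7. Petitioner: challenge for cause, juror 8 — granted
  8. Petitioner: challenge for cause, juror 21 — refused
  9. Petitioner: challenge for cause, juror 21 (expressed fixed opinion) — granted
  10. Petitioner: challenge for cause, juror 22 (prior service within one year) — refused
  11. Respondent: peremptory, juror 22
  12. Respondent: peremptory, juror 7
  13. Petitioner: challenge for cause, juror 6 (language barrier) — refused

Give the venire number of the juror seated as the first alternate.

Removed: #1, #3, #7, #8, #17, #18, #21, #22, #27, #28. (#6 stays — for-cause denied.)
Seating in order: seats 1–6 → #2, #4, #5, #6, #9, #10; alternates → #11, #12, #13.
So alternate 1 is #11.

11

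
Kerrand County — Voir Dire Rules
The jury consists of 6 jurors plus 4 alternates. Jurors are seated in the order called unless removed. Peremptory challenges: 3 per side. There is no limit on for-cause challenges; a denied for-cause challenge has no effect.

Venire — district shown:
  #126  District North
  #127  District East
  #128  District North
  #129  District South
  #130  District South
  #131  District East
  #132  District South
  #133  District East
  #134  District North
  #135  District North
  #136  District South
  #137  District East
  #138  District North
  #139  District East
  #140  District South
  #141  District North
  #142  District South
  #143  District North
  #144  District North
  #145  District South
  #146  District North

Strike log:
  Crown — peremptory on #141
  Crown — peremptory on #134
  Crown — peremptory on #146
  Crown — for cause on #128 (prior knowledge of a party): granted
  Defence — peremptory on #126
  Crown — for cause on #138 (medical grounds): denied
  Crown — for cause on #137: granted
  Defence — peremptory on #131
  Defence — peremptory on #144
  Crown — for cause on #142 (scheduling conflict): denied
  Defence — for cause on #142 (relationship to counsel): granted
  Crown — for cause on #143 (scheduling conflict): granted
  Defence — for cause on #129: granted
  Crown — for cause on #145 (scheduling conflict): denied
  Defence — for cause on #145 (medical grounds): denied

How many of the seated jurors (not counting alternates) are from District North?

1

Removed: #126, #128, #129, #131, #134, #137, #141, #142, #143, #144, #146.
Seated jurors 1–6: #127, #130, #132, #133, #135, #136 (alternates #138, #139, #140, #145 not counted).
Of those, in District North: #135 → 1.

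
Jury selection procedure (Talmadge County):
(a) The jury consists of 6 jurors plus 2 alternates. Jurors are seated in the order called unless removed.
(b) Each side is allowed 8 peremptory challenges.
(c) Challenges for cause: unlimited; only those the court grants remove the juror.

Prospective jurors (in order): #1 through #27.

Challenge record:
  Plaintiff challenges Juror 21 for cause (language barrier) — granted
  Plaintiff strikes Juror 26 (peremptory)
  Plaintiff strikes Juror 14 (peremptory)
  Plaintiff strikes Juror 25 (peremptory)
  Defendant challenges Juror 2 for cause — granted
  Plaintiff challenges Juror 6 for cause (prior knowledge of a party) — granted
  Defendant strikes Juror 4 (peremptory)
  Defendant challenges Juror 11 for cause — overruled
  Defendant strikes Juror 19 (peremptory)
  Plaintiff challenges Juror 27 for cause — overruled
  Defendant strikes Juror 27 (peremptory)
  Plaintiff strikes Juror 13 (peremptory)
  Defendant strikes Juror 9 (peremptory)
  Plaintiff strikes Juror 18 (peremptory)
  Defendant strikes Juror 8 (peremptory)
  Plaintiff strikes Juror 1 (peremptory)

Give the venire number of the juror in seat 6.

Removed: #1, #2, #4, #6, #8, #9, #13, #14, #18, #19, #21, #25, #26, #27. (#11 stays — for-cause denied.)
Filling seats in venire order through position 6: #3, #5, #7, #10, #11, #12.
So seat 6 is #12.

12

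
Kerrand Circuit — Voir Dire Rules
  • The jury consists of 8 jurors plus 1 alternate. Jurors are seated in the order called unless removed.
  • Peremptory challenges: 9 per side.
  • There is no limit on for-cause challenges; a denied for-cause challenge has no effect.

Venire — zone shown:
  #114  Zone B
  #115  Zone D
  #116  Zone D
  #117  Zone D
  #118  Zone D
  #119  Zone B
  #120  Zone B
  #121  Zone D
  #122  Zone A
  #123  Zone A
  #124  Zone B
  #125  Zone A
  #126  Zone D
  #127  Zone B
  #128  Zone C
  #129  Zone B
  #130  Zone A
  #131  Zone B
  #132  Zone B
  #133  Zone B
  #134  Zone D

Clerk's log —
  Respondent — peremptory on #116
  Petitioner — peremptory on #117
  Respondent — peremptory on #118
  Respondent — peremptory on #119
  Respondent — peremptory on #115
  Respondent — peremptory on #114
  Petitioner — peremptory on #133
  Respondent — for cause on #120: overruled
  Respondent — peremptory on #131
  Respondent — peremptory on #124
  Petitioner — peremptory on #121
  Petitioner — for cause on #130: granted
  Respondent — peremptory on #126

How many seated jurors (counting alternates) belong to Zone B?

4

Removed: #114, #115, #116, #117, #118, #119, #121, #124, #126, #130, #131, #133.
Seated (9 incl. alternates): #120, #122, #123, #125, #127, #128, #129, #132, #134.
Of those, in Zone B: #120, #127, #129, #132 → 4.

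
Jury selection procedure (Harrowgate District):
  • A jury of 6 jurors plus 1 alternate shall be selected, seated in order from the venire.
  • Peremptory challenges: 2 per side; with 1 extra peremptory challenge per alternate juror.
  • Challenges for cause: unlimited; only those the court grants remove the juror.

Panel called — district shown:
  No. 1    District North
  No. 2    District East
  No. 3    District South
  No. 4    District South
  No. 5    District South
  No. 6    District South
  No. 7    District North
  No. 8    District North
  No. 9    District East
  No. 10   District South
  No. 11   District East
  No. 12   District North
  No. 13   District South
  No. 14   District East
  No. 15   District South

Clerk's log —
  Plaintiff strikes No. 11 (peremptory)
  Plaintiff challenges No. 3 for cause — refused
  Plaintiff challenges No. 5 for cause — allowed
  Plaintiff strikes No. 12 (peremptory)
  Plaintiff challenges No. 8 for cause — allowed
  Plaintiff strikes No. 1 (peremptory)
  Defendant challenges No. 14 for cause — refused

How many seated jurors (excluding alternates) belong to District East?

2

Removed: #1, #5, #8, #11, #12.
Seated jurors 1–6: #2, #3, #4, #6, #7, #9 (alternates #10 not counted).
Of those, in District East: #2, #9 → 2.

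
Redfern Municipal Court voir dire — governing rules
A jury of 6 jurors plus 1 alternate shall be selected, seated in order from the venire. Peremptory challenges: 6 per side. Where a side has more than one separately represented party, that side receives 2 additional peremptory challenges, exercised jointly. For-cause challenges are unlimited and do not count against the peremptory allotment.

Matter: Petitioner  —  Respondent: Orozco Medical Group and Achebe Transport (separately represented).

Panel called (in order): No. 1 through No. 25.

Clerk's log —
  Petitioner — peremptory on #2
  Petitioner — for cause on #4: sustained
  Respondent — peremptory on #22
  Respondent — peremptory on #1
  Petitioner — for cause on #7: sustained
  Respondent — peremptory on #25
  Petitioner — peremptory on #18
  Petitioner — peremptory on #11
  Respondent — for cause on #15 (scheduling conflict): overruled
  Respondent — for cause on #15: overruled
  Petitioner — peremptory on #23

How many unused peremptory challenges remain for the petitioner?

2

Petitioner allotment: 6.
Petitioner peremptories used: #2, #18, #11, #23 — 4 (for-cause on #4, #7 don't count).
Remaining: 6 − 4 = 2.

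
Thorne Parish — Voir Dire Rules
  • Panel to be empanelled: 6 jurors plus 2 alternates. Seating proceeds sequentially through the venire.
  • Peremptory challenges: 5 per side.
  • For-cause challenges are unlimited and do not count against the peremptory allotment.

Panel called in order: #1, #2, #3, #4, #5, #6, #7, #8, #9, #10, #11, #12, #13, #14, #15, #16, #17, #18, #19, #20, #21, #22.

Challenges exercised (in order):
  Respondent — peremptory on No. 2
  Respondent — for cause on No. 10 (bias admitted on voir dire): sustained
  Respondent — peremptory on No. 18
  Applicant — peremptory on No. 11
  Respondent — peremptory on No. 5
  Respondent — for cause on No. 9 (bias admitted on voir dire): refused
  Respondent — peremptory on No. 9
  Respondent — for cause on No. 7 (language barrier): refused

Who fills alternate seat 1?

12

Removed: #2, #5, #9, #10, #11, #18. (#7 stays — for-cause denied.)
Filling seats in venire order through position 7: #1, #3, #4, #6, #7, #8, #12.
So alternate 1 is #12.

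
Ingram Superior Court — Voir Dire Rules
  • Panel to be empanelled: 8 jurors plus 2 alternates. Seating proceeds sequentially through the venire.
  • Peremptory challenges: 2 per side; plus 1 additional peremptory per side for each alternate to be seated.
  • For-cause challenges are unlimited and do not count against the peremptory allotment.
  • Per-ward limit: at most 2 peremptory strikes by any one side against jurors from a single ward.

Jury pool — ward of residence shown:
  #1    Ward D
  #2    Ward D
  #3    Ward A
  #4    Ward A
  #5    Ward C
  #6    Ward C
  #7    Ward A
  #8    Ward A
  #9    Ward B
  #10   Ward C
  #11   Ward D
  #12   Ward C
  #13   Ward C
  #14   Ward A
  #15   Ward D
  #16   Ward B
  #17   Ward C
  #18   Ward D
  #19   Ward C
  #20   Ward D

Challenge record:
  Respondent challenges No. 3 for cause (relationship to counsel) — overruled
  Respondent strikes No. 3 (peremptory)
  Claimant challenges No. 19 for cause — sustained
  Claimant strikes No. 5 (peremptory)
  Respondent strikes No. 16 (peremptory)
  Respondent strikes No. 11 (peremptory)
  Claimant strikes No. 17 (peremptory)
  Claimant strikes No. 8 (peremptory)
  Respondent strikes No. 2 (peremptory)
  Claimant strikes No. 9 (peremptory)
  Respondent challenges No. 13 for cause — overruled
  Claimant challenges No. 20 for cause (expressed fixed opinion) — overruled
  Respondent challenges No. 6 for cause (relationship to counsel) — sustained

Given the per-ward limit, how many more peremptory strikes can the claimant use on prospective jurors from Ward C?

0

Claimant peremptories so far: #5, #17, #8, #9 — 4 of 4 used, 0 left overall.
Against Ward C: #5, #17 — 2 used; per-ward cap 2 leaves 0.
Binding limit: min(0, 0) = 0.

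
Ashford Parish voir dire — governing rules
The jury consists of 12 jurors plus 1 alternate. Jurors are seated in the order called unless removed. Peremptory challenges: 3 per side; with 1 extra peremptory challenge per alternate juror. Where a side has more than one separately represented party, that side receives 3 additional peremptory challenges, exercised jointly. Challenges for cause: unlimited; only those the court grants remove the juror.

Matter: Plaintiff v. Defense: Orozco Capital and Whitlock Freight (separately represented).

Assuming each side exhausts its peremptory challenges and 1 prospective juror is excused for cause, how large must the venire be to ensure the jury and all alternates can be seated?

25

Seats to fill: 12 + 1 alternates = 13.
Peremptories — Plaintiff: 3 + 1×1 = 4; Defense: 3 + 1×1 + 3 = 7; total 11.
For-cause removals: 1.
Minimum venire: 13 + 11 + 1 = 25.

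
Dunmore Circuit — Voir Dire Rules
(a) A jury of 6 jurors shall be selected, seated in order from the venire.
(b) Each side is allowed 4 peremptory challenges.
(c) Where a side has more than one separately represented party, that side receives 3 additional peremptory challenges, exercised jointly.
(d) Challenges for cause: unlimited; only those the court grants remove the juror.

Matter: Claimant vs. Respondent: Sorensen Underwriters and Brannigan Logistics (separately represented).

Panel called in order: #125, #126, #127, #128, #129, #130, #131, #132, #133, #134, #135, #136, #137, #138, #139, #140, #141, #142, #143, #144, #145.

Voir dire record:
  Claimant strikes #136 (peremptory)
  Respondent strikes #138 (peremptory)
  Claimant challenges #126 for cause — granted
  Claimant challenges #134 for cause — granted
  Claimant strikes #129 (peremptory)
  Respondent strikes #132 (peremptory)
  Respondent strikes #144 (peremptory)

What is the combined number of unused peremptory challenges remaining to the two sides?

Claimant allotment: 4. Respondent allotment: 4 base + 3 multi-party = 7.
Claimant peremptories used: #136, #129 — 2 (for-cause on #126, #134 don't count).
Respondent peremptories used: #138, #132, #144 — 3.
Remaining: (4 − 2) + (7 − 3) = 6.

6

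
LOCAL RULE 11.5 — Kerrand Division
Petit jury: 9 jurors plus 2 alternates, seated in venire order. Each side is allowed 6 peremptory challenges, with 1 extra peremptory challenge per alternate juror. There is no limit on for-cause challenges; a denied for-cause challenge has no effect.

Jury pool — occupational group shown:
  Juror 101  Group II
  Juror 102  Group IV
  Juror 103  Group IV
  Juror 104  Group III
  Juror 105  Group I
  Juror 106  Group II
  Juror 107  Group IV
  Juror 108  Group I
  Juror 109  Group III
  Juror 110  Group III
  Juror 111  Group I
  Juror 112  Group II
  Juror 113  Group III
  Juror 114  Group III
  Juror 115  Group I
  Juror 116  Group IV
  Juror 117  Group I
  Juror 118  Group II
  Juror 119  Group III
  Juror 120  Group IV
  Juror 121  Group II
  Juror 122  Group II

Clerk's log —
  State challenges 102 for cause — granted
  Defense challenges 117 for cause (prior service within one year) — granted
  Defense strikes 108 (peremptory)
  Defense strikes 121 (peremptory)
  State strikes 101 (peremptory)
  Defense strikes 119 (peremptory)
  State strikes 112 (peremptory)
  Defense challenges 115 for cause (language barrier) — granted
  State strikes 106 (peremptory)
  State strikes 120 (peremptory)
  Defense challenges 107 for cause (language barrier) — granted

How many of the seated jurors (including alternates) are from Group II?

2

Removed: #101, #102, #106, #107, #108, #112, #115, #117, #119, #120, #121.
Seated (11 incl. alternates): #103, #104, #105, #109, #110, #111, #113, #114, #116, #118, #122.
Of those, in Group II: #118, #122 → 2.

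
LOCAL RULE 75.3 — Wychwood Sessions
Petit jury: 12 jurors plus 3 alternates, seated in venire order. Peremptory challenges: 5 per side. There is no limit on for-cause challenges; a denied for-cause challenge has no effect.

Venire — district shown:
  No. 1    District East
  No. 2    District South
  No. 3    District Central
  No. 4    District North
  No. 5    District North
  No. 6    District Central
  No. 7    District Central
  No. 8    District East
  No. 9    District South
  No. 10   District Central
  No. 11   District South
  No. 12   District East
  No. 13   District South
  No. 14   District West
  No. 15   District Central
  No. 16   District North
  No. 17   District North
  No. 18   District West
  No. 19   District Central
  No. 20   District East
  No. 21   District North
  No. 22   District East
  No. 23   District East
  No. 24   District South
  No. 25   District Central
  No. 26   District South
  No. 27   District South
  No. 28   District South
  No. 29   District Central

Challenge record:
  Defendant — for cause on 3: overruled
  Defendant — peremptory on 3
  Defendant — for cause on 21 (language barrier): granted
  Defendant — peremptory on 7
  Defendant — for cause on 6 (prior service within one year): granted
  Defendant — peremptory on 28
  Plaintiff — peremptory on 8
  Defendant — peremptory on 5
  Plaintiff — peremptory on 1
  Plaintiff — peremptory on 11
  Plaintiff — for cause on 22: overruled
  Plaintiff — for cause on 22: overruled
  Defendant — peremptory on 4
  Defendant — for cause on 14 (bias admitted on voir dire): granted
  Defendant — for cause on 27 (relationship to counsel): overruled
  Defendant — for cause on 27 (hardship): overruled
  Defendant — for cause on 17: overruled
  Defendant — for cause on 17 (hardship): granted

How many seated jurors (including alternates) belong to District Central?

Removed: #1, #3, #4, #5, #6, #7, #8, #11, #14, #17, #21, #28.
Seated (15 incl. alternates): #2, #9, #10, #12, #13, #15, #16, #18, #19, #20, #22, #23, #24, #25, #26.
Of those, in District Central: #10, #15, #19, #25 → 4.

4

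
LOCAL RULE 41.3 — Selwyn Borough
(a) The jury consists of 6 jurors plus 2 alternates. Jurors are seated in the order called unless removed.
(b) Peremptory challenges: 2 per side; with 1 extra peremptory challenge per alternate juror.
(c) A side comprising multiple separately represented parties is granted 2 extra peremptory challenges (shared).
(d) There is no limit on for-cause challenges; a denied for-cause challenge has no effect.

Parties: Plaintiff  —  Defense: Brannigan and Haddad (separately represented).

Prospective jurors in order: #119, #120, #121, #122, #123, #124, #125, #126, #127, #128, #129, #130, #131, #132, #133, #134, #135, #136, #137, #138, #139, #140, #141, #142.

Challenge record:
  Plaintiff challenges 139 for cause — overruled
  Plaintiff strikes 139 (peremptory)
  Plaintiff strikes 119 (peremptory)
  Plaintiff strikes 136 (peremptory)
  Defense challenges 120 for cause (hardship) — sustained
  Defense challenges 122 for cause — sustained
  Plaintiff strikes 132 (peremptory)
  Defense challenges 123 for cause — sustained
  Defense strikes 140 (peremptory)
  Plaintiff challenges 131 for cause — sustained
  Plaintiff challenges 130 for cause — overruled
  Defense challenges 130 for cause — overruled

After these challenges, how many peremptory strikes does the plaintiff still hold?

Plaintiff allotment: 2 base + 1 × 2 alternates = 4.
Plaintiff peremptories used: #139, #119, #136, #132 — 4 (for-cause on #139, #131, #130 don't count).
Remaining: 4 − 4 = 0.

0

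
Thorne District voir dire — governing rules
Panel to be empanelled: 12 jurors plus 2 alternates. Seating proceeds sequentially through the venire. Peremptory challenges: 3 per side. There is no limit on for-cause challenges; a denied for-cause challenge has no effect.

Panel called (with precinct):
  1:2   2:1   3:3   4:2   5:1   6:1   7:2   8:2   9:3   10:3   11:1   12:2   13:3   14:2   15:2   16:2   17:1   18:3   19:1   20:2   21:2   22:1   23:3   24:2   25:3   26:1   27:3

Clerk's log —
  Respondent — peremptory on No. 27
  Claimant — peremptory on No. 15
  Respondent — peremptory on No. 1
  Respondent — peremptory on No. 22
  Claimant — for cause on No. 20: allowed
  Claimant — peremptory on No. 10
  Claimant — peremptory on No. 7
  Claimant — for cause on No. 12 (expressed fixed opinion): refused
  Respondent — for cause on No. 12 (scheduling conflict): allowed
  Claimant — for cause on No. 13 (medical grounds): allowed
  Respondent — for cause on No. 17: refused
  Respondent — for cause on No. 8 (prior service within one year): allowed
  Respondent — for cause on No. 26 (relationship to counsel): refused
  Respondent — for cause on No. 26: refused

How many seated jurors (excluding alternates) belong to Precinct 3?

3

Removed: #1, #7, #8, #10, #12, #13, #15, #20, #22, #27.
Seated jurors 1–12: #2, #3, #4, #5, #6, #9, #11, #14, #16, #17, #18, #19 (alternates #21, #23 not counted).
Of those, in Precinct 3: #3, #9, #18 → 3.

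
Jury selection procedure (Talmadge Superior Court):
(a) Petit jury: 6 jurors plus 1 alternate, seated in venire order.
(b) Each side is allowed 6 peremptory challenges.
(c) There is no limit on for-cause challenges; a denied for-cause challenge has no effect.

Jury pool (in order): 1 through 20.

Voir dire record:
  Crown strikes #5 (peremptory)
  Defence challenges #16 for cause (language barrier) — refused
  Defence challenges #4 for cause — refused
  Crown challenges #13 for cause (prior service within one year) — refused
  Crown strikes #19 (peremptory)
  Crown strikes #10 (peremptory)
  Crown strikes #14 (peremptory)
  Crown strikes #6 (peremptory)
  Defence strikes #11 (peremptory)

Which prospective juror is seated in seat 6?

Removed: #5, #6, #10, #11, #14, #19. (#4, #13, #16 stay — for-cause denied.)
Seating in order: seats 1–6 → #1, #2, #3, #4, #7, #8; alternates → #9.
So seat 6 is #8.

8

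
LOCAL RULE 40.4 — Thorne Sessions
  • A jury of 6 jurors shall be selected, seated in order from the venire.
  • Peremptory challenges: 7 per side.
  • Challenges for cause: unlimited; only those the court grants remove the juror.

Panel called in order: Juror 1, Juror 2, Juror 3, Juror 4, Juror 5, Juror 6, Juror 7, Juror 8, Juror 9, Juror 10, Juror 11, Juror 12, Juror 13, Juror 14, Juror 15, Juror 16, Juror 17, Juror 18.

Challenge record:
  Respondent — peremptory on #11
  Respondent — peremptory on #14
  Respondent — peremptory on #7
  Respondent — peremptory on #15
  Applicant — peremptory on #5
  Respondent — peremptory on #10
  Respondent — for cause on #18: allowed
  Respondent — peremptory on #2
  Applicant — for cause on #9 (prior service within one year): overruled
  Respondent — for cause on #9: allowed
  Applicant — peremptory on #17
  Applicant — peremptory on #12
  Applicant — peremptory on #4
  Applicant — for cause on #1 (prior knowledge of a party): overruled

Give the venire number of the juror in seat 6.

Removed: #2, #4, #5, #7, #9, #10, #11, #12, #14, #15, #17, #18. (#1 stays — for-cause denied.)
Seating in order: seats 1–6 → #1, #3, #6, #8, #13, #16.
So seat 6 is #16.

16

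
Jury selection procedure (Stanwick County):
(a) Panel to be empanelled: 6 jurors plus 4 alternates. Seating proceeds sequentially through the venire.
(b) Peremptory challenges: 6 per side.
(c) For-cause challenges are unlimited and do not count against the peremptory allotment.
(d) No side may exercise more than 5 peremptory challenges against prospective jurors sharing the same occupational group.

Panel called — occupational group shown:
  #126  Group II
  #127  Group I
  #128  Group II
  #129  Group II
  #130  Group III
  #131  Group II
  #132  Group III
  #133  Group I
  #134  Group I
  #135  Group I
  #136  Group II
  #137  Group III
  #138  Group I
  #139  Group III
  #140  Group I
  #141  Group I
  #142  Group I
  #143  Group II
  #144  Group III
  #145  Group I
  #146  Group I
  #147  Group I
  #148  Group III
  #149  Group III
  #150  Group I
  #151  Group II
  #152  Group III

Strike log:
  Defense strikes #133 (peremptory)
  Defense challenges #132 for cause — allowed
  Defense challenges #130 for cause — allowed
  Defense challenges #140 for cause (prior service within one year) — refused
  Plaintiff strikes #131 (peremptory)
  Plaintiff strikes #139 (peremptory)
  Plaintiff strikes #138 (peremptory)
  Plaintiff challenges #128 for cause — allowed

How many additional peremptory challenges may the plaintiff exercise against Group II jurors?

Plaintiff peremptories so far: #131, #139, #138 — 3 of 6 used, 3 left overall.
Against Group II: #131 — 1 used; per-group cap 5 leaves 4.
Binding limit: min(3, 4) = 3.

3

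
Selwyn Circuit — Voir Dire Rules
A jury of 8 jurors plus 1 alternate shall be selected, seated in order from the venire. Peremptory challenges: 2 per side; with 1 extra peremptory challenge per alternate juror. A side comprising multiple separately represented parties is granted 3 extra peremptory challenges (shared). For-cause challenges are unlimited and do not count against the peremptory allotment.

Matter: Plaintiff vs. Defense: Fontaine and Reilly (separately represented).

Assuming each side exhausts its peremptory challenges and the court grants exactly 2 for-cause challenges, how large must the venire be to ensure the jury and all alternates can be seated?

20

Seats to fill: 8 + 1 alternates = 9.
Peremptories — Plaintiff: 2 + 1×1 = 3; Defense: 2 + 1×1 + 3 = 6; total 9.
For-cause removals: 2.
Minimum venire: 9 + 9 + 2 = 20.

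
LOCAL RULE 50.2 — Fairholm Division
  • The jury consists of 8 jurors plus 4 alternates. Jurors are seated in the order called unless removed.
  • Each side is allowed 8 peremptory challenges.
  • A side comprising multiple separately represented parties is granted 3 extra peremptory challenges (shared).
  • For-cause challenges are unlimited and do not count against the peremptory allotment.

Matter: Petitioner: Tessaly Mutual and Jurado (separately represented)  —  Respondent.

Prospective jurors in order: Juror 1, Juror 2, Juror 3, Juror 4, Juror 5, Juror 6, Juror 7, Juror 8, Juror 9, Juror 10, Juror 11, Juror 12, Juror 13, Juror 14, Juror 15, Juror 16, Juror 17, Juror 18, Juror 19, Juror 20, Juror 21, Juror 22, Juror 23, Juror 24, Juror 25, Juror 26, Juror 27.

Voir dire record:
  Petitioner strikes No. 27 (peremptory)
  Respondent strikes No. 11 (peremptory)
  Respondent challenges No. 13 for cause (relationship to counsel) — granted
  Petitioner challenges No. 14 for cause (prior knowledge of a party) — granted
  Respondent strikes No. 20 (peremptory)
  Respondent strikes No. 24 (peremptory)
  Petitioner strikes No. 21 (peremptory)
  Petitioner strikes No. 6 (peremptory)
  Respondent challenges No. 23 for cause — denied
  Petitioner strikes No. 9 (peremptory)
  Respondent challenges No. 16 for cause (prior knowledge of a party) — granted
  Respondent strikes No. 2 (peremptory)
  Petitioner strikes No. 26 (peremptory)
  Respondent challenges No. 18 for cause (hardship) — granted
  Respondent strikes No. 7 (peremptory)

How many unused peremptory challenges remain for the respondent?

3

Respondent allotment: 8.
Respondent peremptories used: #11, #20, #24, #2, #7 — 5 (for-cause on #13, #23, #16, #18 don't count).
Remaining: 8 − 5 = 3.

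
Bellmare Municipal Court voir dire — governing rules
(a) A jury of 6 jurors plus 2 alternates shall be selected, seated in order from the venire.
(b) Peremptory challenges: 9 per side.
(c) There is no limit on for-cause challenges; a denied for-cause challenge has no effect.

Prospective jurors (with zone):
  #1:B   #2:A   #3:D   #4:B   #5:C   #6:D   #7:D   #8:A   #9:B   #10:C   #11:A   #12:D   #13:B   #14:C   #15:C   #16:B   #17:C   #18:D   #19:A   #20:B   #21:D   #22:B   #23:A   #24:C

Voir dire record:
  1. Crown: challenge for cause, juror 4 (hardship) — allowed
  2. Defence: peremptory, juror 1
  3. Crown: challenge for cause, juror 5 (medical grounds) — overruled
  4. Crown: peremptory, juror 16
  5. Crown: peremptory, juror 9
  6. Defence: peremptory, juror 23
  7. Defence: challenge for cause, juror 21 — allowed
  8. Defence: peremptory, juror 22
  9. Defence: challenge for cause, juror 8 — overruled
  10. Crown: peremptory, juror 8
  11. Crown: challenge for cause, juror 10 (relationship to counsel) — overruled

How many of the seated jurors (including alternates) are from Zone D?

4

Removed: #1, #4, #8, #9, #16, #21, #22, #23.
Seated (8 incl. alternates): #2, #3, #5, #6, #7, #10, #11, #12.
Of those, in Zone D: #3, #6, #7, #12 → 4.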